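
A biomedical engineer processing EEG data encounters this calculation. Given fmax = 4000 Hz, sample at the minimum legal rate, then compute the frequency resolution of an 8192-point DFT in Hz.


Step 1 — Nyquist sampling rate:
fs = 2 * fmax = 2 * 4000 = 8000 Hz

Step 2 — DFT bin spacing:
df = fs / N = 8000 / 8192 = 0.9766 Hz

0.9766 Hz


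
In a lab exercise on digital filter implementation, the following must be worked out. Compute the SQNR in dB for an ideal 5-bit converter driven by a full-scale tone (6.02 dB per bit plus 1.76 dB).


Theoretical SNR for a full-scale sinusoid:
SNR = 6.02 * N + 1.76
    = 6.02 * 5 + 1.76
    = 30.1 + 1.76
    = 31.86 dB

31.86 dB


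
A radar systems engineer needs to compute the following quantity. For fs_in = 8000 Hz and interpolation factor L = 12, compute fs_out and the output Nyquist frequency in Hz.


Step 1 — output sample rate after interpolation by L:
fs_out = L * fs_in = 12 * 8000 = 96000 Hz

Step 2 — Nyquist frequency of the output stream:
f_Nyq = fs_out / 2 = 96000 / 2 = 48000.0 Hz

fs_out = 96000 Hz; f_Nyquist = 48000.0 Hz


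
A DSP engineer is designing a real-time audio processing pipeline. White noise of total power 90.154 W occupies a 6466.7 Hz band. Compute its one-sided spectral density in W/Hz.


Power spectral density:
PSD = P / BW
    = 90.154 / 6466.7
    = 0.01394127 W/Hz

0.01394127 W/Hz


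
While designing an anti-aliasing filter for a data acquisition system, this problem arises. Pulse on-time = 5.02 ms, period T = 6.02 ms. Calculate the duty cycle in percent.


Duty cycle as a percentage:
DC = (t_on / T) * 100
   = (5.02 / 6.02) * 100
   = 0.833887 * 100
   = 83.39 %

83.39 %


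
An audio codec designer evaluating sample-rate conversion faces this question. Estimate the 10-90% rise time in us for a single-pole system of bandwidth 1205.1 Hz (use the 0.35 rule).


Rise time from bandwidth relationship:
tr = 0.35 / BW
   = 0.35 / 1205.1
   = 0.0002904323293 s
   = 290.4323 us

290.4323 us


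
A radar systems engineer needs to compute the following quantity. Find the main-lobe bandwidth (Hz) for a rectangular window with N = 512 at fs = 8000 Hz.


Main lobe width for a rectangular window:
Width = 2 * fs / N
      = 2 * 8000 / 512
      = 16000 / 512
      = 31.25 Hz

31.25 Hz


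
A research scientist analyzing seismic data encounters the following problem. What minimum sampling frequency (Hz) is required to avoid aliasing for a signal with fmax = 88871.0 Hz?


The Nyquist rate is twice the maximum frequency component.
fs_min = 2 * fmax
      = 2 * 88871.0
      = 177742.0 Hz

177742.0


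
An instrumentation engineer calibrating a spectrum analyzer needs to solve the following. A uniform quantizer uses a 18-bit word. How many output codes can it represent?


Number of quantization levels = 2^N
= 2^18
= 262144

262144


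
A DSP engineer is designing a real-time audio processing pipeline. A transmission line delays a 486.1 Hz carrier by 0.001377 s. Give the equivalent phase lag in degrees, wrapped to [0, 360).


Phase shift from frequency and time delay:
phi = 360 * f * t_delay
    = 360 * 486.1 * 0.001377
    = 240.97 degrees
    mod 360 = 240.97 degrees

240.97 degrees


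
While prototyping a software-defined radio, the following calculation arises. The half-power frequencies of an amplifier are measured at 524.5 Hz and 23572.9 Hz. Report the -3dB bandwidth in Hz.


Bandwidth is the difference of -3dB frequencies:
BW = f_high - f_low
   = 23572.9 - 524.5
   = 23048.4 Hz

23048.4 Hz


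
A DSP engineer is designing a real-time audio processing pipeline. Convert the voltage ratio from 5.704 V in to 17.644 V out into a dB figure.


Voltage gain in dB:
G = 20 * log10(Vout / Vin)
  = 20 * log10(17.644 / 5.704)
  = 20 * log10(3.093268)
  = 20 * 0.490418
  = 9.81 dB

9.81 dB


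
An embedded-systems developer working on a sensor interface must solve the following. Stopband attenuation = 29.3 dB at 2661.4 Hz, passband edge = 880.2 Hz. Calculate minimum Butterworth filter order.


Butterworth filter order formula:
n = log10(10^(A/10) - 1) / (2 * log10(f_stop/f_pass))
10^(29.3/10) - 1 = 850.138
f_stop/f_pass = 2661.4 / 880.2 = 3.0236
n = 3.0482 -> ceil = 4

4


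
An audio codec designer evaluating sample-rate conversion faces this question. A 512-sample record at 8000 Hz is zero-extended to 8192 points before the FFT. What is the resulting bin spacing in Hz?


Frequency resolution after zero-padding:
N_padded = 512 * 16 = 8192
df = fs / N_padded
   = 8000 / 8192
   = 0.9766 Hz

0.9766 Hz


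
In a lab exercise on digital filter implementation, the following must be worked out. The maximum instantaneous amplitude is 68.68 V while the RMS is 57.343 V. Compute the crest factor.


Crest factor is the ratio of peak to RMS:
CF = V_peak / V_rms
   = 68.68 / 57.343
   = 1.1977

1.1977


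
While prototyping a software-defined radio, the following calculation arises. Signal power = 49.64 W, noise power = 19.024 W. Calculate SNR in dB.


SNR in decibels:
SNR = 10 * log10(Ps / Pn)
    = 10 * log10(49.64 / 19.024)
    = 10 * log10(2.6093)
    = 10 * 0.4165
    = 4.17 dB

4.17 dB


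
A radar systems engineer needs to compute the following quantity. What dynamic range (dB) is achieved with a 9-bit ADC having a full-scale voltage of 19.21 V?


Dynamic range from full-scale to LSB:
V_min = V_max / 2^bits = 19.21 / 2^9
DR = 20 * log10(V_max / V_min)
   = 20 * log10(2^9)
   = 20 * 9 * log10(2)
   = 54.19 dB

54.19 dB


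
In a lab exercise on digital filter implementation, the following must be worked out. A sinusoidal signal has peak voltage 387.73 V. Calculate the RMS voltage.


RMS voltage for a sinusoidal waveform:
V_rms = V_peak / sqrt(2)
      = 387.73 / 1.414214
      = 274.167 V

274.167 V


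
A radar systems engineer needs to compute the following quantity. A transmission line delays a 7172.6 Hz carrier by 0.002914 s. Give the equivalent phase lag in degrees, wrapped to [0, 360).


Phase shift from frequency and time delay:
phi = 360 * f * t_delay
    = 360 * 7172.6 * 0.002914
    = 7524.34 degrees
    mod 360 = 324.34 degrees

324.34 degrees


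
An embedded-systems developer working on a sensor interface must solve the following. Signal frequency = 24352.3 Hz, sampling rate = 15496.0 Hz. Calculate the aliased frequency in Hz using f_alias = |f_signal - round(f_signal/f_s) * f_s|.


Compute the nearest integer multiple of fs to the signal:
n = round(24352.3 / 15496.0) = 2
f_alias = |24352.3 - 2 * 15496.0|
        = |24352.3 - 30992.0|
        = 6639.7 Hz

6639.7


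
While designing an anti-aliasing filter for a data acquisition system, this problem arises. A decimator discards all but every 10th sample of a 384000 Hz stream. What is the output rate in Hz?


Decimation reduces the sample rate:
fs_out = fs_in / M
       = 384000 / 10
       = 38400.0 Hz

38400.0 Hz


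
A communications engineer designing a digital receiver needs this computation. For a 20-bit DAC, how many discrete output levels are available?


Number of quantization levels = 2^N
= 2^20
= 1048576

1048576


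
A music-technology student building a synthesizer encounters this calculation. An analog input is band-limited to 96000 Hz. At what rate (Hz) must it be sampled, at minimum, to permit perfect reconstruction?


The Nyquist rate is twice the maximum frequency component.
fs_min = 2 * fmax
      = 2 * 96000
      = 192000 Hz

192000


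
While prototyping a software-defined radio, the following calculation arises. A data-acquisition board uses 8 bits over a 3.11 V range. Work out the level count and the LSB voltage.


Step 1 — number of quantization levels:
L = 2^N = 2^8 = 256

Step 2 — LSB step size:
delta = Vfs / L
      = 3.11 / 256
      = 0.01214844 V

Levels = 256; step size = 0.01214844 V


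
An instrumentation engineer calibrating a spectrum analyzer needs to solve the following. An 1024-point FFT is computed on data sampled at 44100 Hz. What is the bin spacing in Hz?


DFT frequency resolution:
df = fs / N
   = 44100 / 1024
   = 43.0664 Hz

43.0664 Hz


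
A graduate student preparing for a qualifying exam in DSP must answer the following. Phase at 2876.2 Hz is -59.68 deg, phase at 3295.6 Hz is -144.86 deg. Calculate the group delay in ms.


Group delay from phase difference:
tau = -d(phi)/d(omega)
d(phi) = -85.18 deg = -1.486671 rad
d(omega) = 2*pi*(3295.6 - 2876.2) = 2635.1679 rad/s
tau = -(-1.486671) / 2635.1679
    = 0.5642 ms

0.5642 ms


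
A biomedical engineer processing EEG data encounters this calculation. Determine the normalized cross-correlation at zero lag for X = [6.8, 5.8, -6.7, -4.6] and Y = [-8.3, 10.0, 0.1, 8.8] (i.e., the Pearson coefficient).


Pearson correlation coefficient (population):
r = cov(X,Y) / (std(X) * std(Y))
Mean X = 0.325, Mean Y = 2.65
Cov(X,Y) = -10.75875
Std(X) = 6.031324, Std(Y) = 7.386643
r = -0.2415

-0.2415


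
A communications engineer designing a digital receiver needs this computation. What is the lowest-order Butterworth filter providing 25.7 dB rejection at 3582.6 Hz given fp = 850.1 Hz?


Butterworth filter order formula:
n = log10(10^(A/10) - 1) / (2 * log10(f_stop/f_pass))
10^(25.7/10) - 1 = 370.5352
f_stop/f_pass = 3582.6 / 850.1 = 4.2143
n = 2.056 -> ceil = 3

3


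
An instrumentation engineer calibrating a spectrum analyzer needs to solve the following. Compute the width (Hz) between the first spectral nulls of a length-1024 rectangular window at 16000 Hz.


Main lobe width for a rectangular window:
Width = 2 * fs / N
      = 2 * 16000 / 1024
      = 32000 / 1024
      = 31.25 Hz

31.25 Hz


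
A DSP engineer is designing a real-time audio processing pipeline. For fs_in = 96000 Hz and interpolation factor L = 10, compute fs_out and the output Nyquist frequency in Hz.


Step 1 — output sample rate after interpolation by L:
fs_out = L * fs_in = 10 * 96000 = 960000 Hz

Step 2 — Nyquist frequency of the output stream:
f_Nyq = fs_out / 2 = 960000 / 2 = 480000.0 Hz

fs_out = 960000 Hz; f_Nyquist = 480000.0 Hz


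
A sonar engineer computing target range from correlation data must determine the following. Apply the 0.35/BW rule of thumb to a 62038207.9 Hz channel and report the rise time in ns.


Rise time from bandwidth relationship:
tr = 0.35 / BW
   = 0.35 / 62038207.9
   = 5.641684566e-09 s
   = 5.6417 ns

5.6417 ns


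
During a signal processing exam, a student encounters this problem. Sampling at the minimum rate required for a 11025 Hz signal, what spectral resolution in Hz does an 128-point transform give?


Step 1 — Nyquist sampling rate:
fs = 2 * fmax = 2 * 11025 = 22050 Hz

Step 2 — DFT bin spacing:
df = fs / N = 22050 / 128 = 172.2656 Hz

172.2656 Hz


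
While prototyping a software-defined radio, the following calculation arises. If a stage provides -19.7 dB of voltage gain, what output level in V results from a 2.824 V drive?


Output voltage from dB gain:
V_out = V_in * 10^(gain_dB / 20)
      = 2.824 * 10^(-19.7 / 20)
      = 2.824 * 0.103514
      = 0.2923 V

0.2923 V


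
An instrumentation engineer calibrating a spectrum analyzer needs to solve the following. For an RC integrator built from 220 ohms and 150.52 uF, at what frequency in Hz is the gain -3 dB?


Cutoff frequency of a first-order RC filter:
fc = 1 / (2 * pi * R * C)
C = 150.52 uF = 0.00015052 F
fc = 1 / (2 * pi * 220 * 0.00015052)
   = 1 / 0.20806391153607
   = 4.806216 Hz

4.806216 Hz


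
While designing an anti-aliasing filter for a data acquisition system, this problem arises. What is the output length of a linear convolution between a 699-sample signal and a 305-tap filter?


Linear convolution output length:
L = N + M - 1
  = 699 + 305 - 1
  = 1003 samples

1003


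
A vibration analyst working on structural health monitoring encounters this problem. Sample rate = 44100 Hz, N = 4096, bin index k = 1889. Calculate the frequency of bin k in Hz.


Frequency of DFT bin k:
f_k = k * fs / N
    = 1889 * 44100 / 4096
    = 83304900 / 4096
    = 20338.11 Hz

20338.11 Hz


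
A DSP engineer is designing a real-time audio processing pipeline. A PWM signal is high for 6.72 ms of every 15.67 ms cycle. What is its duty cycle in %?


Duty cycle as a percentage:
DC = (t_on / T) * 100
   = (6.72 / 15.67) * 100
   = 0.428845 * 100
   = 42.88 %

42.88 %


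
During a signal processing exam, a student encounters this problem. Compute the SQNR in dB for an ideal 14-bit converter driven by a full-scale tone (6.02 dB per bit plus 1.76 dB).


Theoretical SNR for a full-scale sinusoid:
SNR = 6.02 * N + 1.76
    = 6.02 * 14 + 1.76
    = 84.28 + 1.76
    = 86.04 dB

86.04 dB


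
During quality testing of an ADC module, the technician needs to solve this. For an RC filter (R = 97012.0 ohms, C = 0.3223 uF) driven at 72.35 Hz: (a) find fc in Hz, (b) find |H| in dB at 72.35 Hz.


Step 1 — cutoff frequency:
fc = 1 / (2*pi*R*C)
C = 0.3223 uF = 3.223e-07 F
fc = 1 / (2*pi*97012.0*3.223e-07)
   = 5.09019 Hz

Step 2 — magnitude at f = 72.35 Hz:
|H(f)| = 1 / sqrt(1 + (f/fc)^2)
f/fc = 72.35 / 5.09019 = 14.213615
|H| = 1 / sqrt(1 + 202.026851) = 0.0701816
|H|_dB = 20*log10(0.0701816) = -23.08 dB

fc = 5.09019 Hz; |H(72.35 Hz)| = -23.08 dB


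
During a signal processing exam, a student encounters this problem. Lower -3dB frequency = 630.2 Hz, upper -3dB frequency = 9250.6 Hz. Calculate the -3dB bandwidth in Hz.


Bandwidth is the difference of -3dB frequencies:
BW = f_high - f_low
   = 9250.6 - 630.2
   = 8620.4 Hz

8620.4 Hz


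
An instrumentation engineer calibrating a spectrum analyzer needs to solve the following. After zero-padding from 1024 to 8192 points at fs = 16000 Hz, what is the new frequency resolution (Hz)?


Frequency resolution after zero-padding:
N_padded = 1024 * 8 = 8192
df = fs / N_padded
   = 16000 / 8192
   = 1.9531 Hz

1.9531 Hz


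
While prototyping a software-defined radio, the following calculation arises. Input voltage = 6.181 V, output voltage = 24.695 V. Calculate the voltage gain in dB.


Voltage gain in dB:
G = 20 * log10(Vout / Vin)
  = 20 * log10(24.695 / 6.181)
  = 20 * log10(3.995308)
  = 20 * 0.60155
  = 12.03 dB

12.03 dB


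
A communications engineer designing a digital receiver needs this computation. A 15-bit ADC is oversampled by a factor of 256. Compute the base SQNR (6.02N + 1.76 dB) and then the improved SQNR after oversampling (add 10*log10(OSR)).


Step 1 — baseline SQNR at Nyquist:
SQNR_base = 6.02*N + 1.76
          = 6.02*15 + 1.76
          = 92.06 dB

Step 2 — oversampling processing gain:
G = 10*log10(OSR) = 10*log10(256) = 24.08 dB

Step 3 — total:
SQNR_total = 92.06 + 24.08 = 116.14 dB

Base SQNR = 92.06 dB; oversampled SQNR = 116.14 dB


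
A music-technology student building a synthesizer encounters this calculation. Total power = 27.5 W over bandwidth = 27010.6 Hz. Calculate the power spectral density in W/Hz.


Power spectral density:
PSD = P / BW
    = 27.5 / 27010.6
    = 0.00101812 W/Hz

0.00101812 W/Hz


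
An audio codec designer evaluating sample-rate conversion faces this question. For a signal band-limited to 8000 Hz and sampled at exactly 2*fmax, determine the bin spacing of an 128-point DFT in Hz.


Step 1 — Nyquist sampling rate:
fs = 2 * fmax = 2 * 8000 = 16000 Hz

Step 2 — DFT bin spacing:
df = fs / N = 16000 / 128 = 125.0 Hz

125.0 Hz


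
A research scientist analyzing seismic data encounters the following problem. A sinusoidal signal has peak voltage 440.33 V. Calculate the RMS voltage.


RMS voltage for a sinusoidal waveform:
V_rms = V_peak / sqrt(2)
      = 440.33 / 1.414214
      = 311.36 V

311.36 V


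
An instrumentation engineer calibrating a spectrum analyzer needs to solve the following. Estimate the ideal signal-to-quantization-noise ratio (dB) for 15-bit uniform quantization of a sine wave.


Theoretical SNR for a full-scale sinusoid:
SNR = 6.02 * N + 1.76
    = 6.02 * 15 + 1.76
    = 90.3 + 1.76
    = 92.06 dB

92.06 dB


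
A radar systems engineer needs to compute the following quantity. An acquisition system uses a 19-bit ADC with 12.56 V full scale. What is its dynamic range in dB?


Dynamic range from full-scale to LSB:
V_min = V_max / 2^bits = 12.56 / 2^19
DR = 20 * log10(V_max / V_min)
   = 20 * log10(2^19)
   = 20 * 19 * log10(2)
   = 114.39 dB

114.39 dB


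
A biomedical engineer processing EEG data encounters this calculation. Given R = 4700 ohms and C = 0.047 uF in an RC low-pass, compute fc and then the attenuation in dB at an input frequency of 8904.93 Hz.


Step 1 — cutoff frequency:
fc = 1 / (2*pi*R*C)
C = 0.047 uF = 4.7e-08 F
fc = 1 / (2*pi*4700*4.7e-08)
   = 720.484 Hz

Step 2 — magnitude at f = 8904.93 Hz:
|H(f)| = 1 / sqrt(1 + (f/fc)^2)
f/fc = 8904.93 / 720.484 = 12.35965
|H| = 1 / sqrt(1 + 152.760948) = 0.0806449
|H|_dB = 20*log10(0.0806449) = -21.87 dB

fc = 720.484 Hz; |H(8904.93 Hz)| = -21.87 dB


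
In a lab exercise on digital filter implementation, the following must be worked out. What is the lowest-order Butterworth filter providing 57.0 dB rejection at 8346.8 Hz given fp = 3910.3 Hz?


Butterworth filter order formula:
n = log10(10^(A/10) - 1) / (2 * log10(f_stop/f_pass))
10^(57.0/10) - 1 = 501186.2336
f_stop/f_pass = 8346.8 / 3910.3 = 2.1346
n = 8.6545 -> ceil = 9

9


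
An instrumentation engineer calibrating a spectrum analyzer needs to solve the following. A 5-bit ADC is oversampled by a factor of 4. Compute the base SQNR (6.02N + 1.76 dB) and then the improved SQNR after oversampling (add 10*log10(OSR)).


Step 1 — baseline SQNR at Nyquist:
SQNR_base = 6.02*N + 1.76
          = 6.02*5 + 1.76
          = 31.86 dB

Step 2 — oversampling processing gain:
G = 10*log10(OSR) = 10*log10(4) = 6.02 dB

Step 3 — total:
SQNR_total = 31.86 + 6.02 = 37.88 dB

Base SQNR = 31.86 dB; oversampled SQNR = 37.88 dB


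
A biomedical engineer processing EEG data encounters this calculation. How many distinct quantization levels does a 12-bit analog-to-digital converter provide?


Number of quantization levels = 2^N
= 2^12
= 4096

4096


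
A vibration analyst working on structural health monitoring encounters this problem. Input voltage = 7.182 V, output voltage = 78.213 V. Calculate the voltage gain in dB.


Voltage gain in dB:
G = 20 * log10(Vout / Vin)
  = 20 * log10(78.213 / 7.182)
  = 20 * log10(10.890142)
  = 20 * 1.037034
  = 20.74 dB

20.74 dB


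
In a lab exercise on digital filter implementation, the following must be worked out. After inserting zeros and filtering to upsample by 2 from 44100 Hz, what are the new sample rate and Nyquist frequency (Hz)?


Step 1 — output sample rate after interpolation by L:
fs_out = L * fs_in = 2 * 44100 = 88200 Hz

Step 2 — Nyquist frequency of the output stream:
f_Nyq = fs_out / 2 = 88200 / 2 = 44100.0 Hz

fs_out = 88200 Hz; f_Nyquist = 44100.0 Hz


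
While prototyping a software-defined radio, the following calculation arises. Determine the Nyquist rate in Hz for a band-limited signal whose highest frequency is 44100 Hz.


The Nyquist rate is twice the maximum frequency component.
fs_min = 2 * fmax
      = 2 * 44100
      = 88200 Hz

88200


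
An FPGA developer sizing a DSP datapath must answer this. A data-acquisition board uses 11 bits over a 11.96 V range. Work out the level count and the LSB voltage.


Step 1 — number of quantization levels:
L = 2^N = 2^11 = 2048

Step 2 — LSB step size:
delta = Vfs / L
      = 11.96 / 2048
      = 0.00583984 V

Levels = 2048; step size = 0.00583984 V


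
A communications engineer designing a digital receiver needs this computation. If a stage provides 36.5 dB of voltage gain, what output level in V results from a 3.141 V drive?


Output voltage from dB gain:
V_out = V_in * 10^(gain_dB / 20)
      = 3.141 * 10^(36.5 / 20)
      = 3.141 * 66.834392
      = 209.9268 V

209.9268 V


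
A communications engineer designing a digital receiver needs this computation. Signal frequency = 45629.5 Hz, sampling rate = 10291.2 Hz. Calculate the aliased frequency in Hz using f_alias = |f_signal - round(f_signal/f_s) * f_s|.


Compute the nearest integer multiple of fs to the signal:
n = round(45629.5 / 10291.2) = 4
f_alias = |45629.5 - 4 * 10291.2|
        = |45629.5 - 41164.8|
        = 4464.7 Hz

4464.7


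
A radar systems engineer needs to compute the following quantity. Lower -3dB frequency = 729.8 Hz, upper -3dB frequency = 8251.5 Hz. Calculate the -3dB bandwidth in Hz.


Bandwidth is the difference of -3dB frequencies:
BW = f_high - f_low
   = 8251.5 - 729.8
   = 7521.7 Hz

7521.7 Hz


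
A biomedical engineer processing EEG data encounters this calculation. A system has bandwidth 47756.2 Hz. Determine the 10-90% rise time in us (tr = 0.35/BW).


Rise time from bandwidth relationship:
tr = 0.35 / BW
   = 0.35 / 47756.2
   = 7.328891327e-06 s
   = 7.3289 us

7.3289 us


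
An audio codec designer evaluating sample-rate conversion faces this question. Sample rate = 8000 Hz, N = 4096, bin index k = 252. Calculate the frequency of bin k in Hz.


Frequency of DFT bin k:
f_k = k * fs / N
    = 252 * 8000 / 4096
    = 2016000 / 4096
    = 492.188 Hz

492.188 Hz


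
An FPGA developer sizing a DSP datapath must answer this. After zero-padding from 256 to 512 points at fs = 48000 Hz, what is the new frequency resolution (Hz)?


Frequency resolution after zero-padding:
N_padded = 256 * 2 = 512
df = fs / N_padded
   = 48000 / 512
   = 93.75 Hz

93.75 Hz


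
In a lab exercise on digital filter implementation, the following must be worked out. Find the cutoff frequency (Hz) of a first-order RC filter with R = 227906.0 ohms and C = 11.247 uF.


Cutoff frequency of a first-order RC filter:
fc = 1 / (2 * pi * R * C)
C = 11.247 uF = 1.1247e-05 F
fc = 1 / (2 * pi * 227906.0 * 1.1247e-05)
   = 1 / 16.105429917561
   = 0.062091 Hz

0.062091 Hz


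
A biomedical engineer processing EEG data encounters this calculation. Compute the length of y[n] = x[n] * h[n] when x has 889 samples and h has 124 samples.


Linear convolution output length:
L = N + M - 1
  = 889 + 124 - 1
  = 1012 samples

1012


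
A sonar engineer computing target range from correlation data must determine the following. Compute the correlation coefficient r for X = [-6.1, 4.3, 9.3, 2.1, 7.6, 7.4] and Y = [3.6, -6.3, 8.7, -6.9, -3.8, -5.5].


Pearson correlation coefficient (population):
r = cov(X,Y) / (std(X) * std(Y))
Mean X = 4.1, Mean Y = -1.7
Cov(X,Y) = -1.731667
Std(X) = 5.135822, Std(Y) = 5.820939
r = -0.0579

-0.0579


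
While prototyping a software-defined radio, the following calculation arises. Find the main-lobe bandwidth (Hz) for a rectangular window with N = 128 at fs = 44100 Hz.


Main lobe width for a rectangular window:
Width = 2 * fs / N
      = 2 * 44100 / 128
      = 88200 / 128
      = 689.062 Hz

689.062 Hz


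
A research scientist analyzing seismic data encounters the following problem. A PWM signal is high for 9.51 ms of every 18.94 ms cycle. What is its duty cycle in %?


Duty cycle as a percentage:
DC = (t_on / T) * 100
   = (9.51 / 18.94) * 100
   = 0.502112 * 100
   = 50.21 %

50.21 %


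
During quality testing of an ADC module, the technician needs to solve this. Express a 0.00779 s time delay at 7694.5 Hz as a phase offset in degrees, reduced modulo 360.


Phase shift from frequency and time delay:
phi = 360 * f * t_delay
    = 360 * 7694.5 * 0.00779
    = 21578.46 degrees
    mod 360 = 338.46 degrees

338.46 degrees


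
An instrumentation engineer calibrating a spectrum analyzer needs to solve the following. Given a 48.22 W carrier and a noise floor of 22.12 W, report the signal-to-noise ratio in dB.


SNR in decibels:
SNR = 10 * log10(Ps / Pn)
    = 10 * log10(48.22 / 22.12)
    = 10 * log10(2.1799)
    = 10 * 0.3384
    = 3.38 dB

3.38 dB


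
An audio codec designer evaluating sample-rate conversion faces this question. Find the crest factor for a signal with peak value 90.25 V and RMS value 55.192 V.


Crest factor is the ratio of peak to RMS:
CF = V_peak / V_rms
   = 90.25 / 55.192
   = 1.6352

1.6352


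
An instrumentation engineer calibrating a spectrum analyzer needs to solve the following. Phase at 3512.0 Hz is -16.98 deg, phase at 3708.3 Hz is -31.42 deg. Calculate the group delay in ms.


Group delay from phase difference:
tau = -d(phi)/d(omega)
d(phi) = -14.44 deg = -0.252026 rad
d(omega) = 2*pi*(3708.3 - 3512.0) = 1233.3893 rad/s
tau = -(-0.252026) / 1233.3893
    = 0.2043 ms

0.2043 ms


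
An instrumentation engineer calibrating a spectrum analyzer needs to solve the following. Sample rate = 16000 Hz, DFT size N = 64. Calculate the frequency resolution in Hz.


DFT frequency resolution:
df = fs / N
   = 16000 / 64
   = 250.0 Hz

250.0 Hz


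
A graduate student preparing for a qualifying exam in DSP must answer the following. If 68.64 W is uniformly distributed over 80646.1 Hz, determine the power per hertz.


Power spectral density:
PSD = P / BW
    = 68.64 / 80646.1
    = 0.00085113 W/Hz

0.00085113 W/Hz


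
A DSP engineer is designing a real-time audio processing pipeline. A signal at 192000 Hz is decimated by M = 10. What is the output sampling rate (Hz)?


Decimation reduces the sample rate:
fs_out = fs_in / M
       = 192000 / 10
       = 19200.0 Hz

19200.0 Hz


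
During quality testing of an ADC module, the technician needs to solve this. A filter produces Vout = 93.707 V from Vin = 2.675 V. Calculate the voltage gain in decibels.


Voltage gain in dB:
G = 20 * log10(Vout / Vin)
  = 20 * log10(93.707 / 2.675)
  = 20 * log10(35.030654)
  = 20 * 1.544448
  = 30.89 dB

30.89 dB


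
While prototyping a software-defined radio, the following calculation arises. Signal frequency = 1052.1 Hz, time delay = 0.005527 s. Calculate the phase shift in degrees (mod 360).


Phase shift from frequency and time delay:
phi = 360 * f * t_delay
    = 360 * 1052.1 * 0.005527
    = 2093.38 degrees
    mod 360 = 293.38 degrees

293.38 degrees


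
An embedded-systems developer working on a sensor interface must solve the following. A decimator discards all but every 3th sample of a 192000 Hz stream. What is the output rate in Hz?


Decimation reduces the sample rate:
fs_out = fs_in / M
       = 192000 / 3
       = 64000.0 Hz

64000.0 Hz


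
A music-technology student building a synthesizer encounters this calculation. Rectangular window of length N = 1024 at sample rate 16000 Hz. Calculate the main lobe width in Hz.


Main lobe width for a rectangular window:
Width = 2 * fs / N
      = 2 * 16000 / 1024
      = 32000 / 1024
      = 31.25 Hz

31.25 Hz


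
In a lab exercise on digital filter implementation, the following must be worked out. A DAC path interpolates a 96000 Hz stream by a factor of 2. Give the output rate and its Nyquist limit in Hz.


Step 1 — output sample rate after interpolation by L:
fs_out = L * fs_in = 2 * 96000 = 192000 Hz

Step 2 — Nyquist frequency of the output stream:
f_Nyq = fs_out / 2 = 192000 / 2 = 96000.0 Hz

fs_out = 192000 Hz; f_Nyquist = 96000.0 Hz


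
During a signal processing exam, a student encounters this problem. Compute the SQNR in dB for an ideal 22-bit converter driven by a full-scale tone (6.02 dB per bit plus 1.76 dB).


Theoretical SNR for a full-scale sinusoid:
SNR = 6.02 * N + 1.76
    = 6.02 * 22 + 1.76
    = 132.44 + 1.76
    = 134.2 dB

134.2 dB


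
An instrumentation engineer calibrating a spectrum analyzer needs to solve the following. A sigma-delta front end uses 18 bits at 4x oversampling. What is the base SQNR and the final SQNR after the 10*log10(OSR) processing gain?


Step 1 — baseline SQNR at Nyquist:
SQNR_base = 6.02*N + 1.76
          = 6.02*18 + 1.76
          = 110.12 dB

Step 2 — oversampling processing gain:
G = 10*log10(OSR) = 10*log10(4) = 6.02 dB

Step 3 — total:
SQNR_total = 110.12 + 6.02 = 116.14 dB

Base SQNR = 110.12 dB; oversampled SQNR = 116.14 dB


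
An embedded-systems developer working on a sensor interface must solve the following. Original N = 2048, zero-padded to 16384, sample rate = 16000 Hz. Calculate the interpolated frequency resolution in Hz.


Frequency resolution after zero-padding:
N_padded = 2048 * 8 = 16384
df = fs / N_padded
   = 16000 / 16384
   = 0.9766 Hz

0.9766 Hz


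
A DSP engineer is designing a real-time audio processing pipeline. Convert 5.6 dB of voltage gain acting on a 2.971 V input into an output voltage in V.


Output voltage from dB gain:
V_out = V_in * 10^(gain_dB / 20)
      = 2.971 * 10^(5.6 / 20)
      = 2.971 * 1.905461
      = 5.6611 V

5.6611 V


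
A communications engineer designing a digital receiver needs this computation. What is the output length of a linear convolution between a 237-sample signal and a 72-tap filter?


Linear convolution output length:
L = N + M - 1
  = 237 + 72 - 1
  = 308 samples

308


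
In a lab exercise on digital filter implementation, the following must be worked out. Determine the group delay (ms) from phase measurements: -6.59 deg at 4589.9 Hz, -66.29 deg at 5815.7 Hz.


Group delay from phase difference:
tau = -d(phi)/d(omega)
d(phi) = -59.7 deg = -1.041962 rad
d(omega) = 2*pi*(5815.7 - 4589.9) = 7701.9285 rad/s
tau = -(-1.041962) / 7701.9285
    = 0.1353 ms

0.1353 ms


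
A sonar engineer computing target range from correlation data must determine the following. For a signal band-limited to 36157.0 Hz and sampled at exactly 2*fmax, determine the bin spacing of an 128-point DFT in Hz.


Step 1 — Nyquist sampling rate:
fs = 2 * fmax = 2 * 36157.0 = 72314.0 Hz

Step 2 — DFT bin spacing:
df = fs / N = 72314.0 / 128 = 564.9531 Hz

564.9531 Hz


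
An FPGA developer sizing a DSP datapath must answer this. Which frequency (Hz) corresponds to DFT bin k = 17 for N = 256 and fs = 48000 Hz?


Frequency of DFT bin k:
f_k = k * fs / N
    = 17 * 48000 / 256
    = 816000 / 256
    = 3187.5 Hz

3187.5 Hz


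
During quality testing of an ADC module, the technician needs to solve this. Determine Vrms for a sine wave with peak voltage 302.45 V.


RMS voltage for a sinusoidal waveform:
V_rms = V_peak / sqrt(2)
      = 302.45 / 1.414214
      = 213.864 V

213.864 V


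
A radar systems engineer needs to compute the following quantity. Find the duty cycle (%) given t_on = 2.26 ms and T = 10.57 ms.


Duty cycle as a percentage:
DC = (t_on / T) * 100
   = (2.26 / 10.57) * 100
   = 0.213813 * 100
   = 21.38 %

21.38 %


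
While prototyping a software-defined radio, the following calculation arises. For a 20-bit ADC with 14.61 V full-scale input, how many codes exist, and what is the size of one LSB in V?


Step 1 — number of quantization levels:
L = 2^N = 2^20 = 1048576

Step 2 — LSB step size:
delta = Vfs / L
      = 14.61 / 1048576
      = 1.393e-05 V

Levels = 1048576; step size = 1.393e-05 V


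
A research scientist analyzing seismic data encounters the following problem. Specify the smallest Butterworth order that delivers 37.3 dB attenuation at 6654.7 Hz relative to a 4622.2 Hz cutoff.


Butterworth filter order formula:
n = log10(10^(A/10) - 1) / (2 * log10(f_stop/f_pass))
10^(37.3/10) - 1 = 5369.318
f_stop/f_pass = 6654.7 / 4622.2 = 1.4397
n = 11.7827 -> ceil = 12

12


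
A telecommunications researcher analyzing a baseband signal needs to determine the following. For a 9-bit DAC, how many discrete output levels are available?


Number of quantization levels = 2^N
= 2^9
= 512

512


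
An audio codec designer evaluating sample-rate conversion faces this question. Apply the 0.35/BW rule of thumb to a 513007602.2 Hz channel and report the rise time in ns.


Rise time from bandwidth relationship:
tr = 0.35 / BW
   = 0.35 / 513007602.2
   = 6.822510982e-10 s
   = 0.6823 ns

0.6823 ns


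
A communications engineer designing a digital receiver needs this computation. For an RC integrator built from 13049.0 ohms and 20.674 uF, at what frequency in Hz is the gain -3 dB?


Cutoff frequency of a first-order RC filter:
fc = 1 / (2 * pi * R * C)
C = 20.674 uF = 2.0674e-05 F
fc = 1 / (2 * pi * 13049.0 * 2.0674e-05)
   = 1 / 1.6950464796072
   = 0.589954 Hz

0.589954 Hz


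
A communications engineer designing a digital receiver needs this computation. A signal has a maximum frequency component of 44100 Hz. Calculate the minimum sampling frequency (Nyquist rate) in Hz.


The Nyquist rate is twice the maximum frequency component.
fs_min = 2 * fmax
      = 2 * 44100
      = 88200 Hz

88200


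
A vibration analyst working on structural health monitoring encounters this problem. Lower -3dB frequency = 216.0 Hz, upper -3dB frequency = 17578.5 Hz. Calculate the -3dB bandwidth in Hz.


Bandwidth is the difference of -3dB frequencies:
BW = f_high - f_low
   = 17578.5 - 216.0
   = 17362.5 Hz

17362.5 Hz


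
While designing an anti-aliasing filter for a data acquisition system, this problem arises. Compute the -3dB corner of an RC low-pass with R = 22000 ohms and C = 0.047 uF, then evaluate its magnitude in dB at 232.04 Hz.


Step 1 — cutoff frequency:
fc = 1 / (2*pi*R*C)
C = 0.047 uF = 4.7e-08 F
fc = 1 / (2*pi*22000*4.7e-08)
   = 153.922 Hz

Step 2 — magnitude at f = 232.04 Hz:
|H(f)| = 1 / sqrt(1 + (f/fc)^2)
f/fc = 232.04 / 153.922 = 1.507517
|H| = 1 / sqrt(1 + 2.272608) = 0.5527809
|H|_dB = 20*log10(0.5527809) = -5.15 dB

fc = 153.922 Hz; |H(232.04 Hz)| = -5.15 dB


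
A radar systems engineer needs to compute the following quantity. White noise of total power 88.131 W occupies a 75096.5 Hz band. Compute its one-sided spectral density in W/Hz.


Power spectral density:
PSD = P / BW
    = 88.131 / 75096.5
    = 0.00117357 W/Hz

0.00117357 W/Hz


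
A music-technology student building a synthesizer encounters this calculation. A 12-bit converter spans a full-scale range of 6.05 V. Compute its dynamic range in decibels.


Dynamic range from full-scale to LSB:
V_min = V_max / 2^bits = 6.05 / 2^12
DR = 20 * log10(V_max / V_min)
   = 20 * log10(2^12)
   = 20 * 12 * log10(2)
   = 72.25 dB

72.25 dB


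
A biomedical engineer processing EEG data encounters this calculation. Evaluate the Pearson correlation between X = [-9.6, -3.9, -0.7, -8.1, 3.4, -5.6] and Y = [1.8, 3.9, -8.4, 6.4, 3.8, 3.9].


Pearson correlation coefficient (population):
r = cov(X,Y) / (std(X) * std(Y))
Mean X = -4.0833, Mean Y = 1.9
Cov(X,Y) = -6.803333
Std(X) = 4.403565, Std(Y) = 4.795136
r = -0.3222

-0.3222


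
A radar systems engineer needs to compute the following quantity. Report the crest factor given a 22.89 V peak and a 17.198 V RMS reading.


Crest factor is the ratio of peak to RMS:
CF = V_peak / V_rms
   = 22.89 / 17.198
   = 1.331

1.331


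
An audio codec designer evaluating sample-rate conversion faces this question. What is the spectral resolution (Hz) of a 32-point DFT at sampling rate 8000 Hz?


DFT frequency resolution:
df = fs / N
   = 8000 / 32
   = 250.0 Hz

250.0 Hz


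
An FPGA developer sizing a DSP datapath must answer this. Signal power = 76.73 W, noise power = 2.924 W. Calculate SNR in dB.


SNR in decibels:
SNR = 10 * log10(Ps / Pn)
    = 10 * log10(76.73 / 2.924)
    = 10 * log10(26.2415)
    = 10 * 1.419
    = 14.19 dB

14.19 dB


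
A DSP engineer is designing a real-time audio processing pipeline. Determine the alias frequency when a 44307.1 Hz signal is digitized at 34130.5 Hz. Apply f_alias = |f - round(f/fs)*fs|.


Compute the nearest integer multiple of fs to the signal:
n = round(44307.1 / 34130.5) = 1
f_alias = |44307.1 - 1 * 34130.5|
        = |44307.1 - 34130.5|
        = 10176.6 Hz

10176.6


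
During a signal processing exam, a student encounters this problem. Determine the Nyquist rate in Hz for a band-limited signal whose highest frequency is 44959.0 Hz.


The Nyquist rate is twice the maximum frequency component.
fs_min = 2 * fmax
      = 2 * 44959.0
      = 89918.0 Hz

89918.0


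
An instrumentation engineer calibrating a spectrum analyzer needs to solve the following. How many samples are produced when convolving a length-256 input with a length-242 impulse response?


Linear convolution output length:
L = N + M - 1
  = 256 + 242 - 1
  = 497 samples

497


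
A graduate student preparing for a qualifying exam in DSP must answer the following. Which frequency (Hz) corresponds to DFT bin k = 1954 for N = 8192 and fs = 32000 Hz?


Frequency of DFT bin k:
f_k = k * fs / N
    = 1954 * 32000 / 8192
    = 62528000 / 8192
    = 7632.812 Hz

7632.812 Hz


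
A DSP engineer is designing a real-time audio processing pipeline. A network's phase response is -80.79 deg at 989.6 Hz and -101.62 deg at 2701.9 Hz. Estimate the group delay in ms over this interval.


Group delay from phase difference:
tau = -d(phi)/d(omega)
d(phi) = -20.83 deg = -0.363552 rad
d(omega) = 2*pi*(2701.9 - 989.6) = 10758.6982 rad/s
tau = -(-0.363552) / 10758.6982
    = 0.0338 ms

0.0338 ms


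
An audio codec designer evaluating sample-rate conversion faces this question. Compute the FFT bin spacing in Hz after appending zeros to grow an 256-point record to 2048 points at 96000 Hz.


Frequency resolution after zero-padding:
N_padded = 256 * 8 = 2048
df = fs / N_padded
   = 96000 / 2048
   = 46.875 Hz

46.875 Hz


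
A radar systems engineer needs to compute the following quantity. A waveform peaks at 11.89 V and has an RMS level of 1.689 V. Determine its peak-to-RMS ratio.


Crest factor is the ratio of peak to RMS:
CF = V_peak / V_rms
   = 11.89 / 1.689
   = 7.0397

7.0397


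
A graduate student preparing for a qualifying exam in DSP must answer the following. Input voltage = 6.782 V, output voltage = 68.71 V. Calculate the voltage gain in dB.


Voltage gain in dB:
G = 20 * log10(Vout / Vin)
  = 20 * log10(68.71 / 6.782)
  = 20 * log10(10.13123)
  = 20 * 1.005662
  = 20.11 dB

20.11 dB


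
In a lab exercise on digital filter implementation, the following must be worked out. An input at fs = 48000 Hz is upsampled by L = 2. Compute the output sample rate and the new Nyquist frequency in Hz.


Step 1 — output sample rate after interpolation by L:
fs_out = L * fs_in = 2 * 48000 = 96000 Hz

Step 2 — Nyquist frequency of the output stream:
f_Nyq = fs_out / 2 = 96000 / 2 = 48000.0 Hz

fs_out = 96000 Hz; f_Nyquist = 48000.0 Hz


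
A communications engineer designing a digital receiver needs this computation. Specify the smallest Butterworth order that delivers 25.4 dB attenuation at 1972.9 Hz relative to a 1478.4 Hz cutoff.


Butterworth filter order formula:
n = log10(10^(A/10) - 1) / (2 * log10(f_stop/f_pass))
10^(25.4/10) - 1 = 345.7369
f_stop/f_pass = 1972.9 / 1478.4 = 1.3345
n = 10.1296 -> ceil = 11

11


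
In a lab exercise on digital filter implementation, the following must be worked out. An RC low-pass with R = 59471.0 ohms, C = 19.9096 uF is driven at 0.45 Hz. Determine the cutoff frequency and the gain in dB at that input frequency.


Step 1 — cutoff frequency:
fc = 1 / (2*pi*R*C)
C = 19.9096 uF = 1.99096e-05 F
fc = 1 / (2*pi*59471.0*1.99096e-05)
   = 0.134416 Hz

Step 2 — magnitude at f = 0.45 Hz:
|H(f)| = 1 / sqrt(1 + (f/fc)^2)
f/fc = 0.45 / 0.134416 = 3.347816
|H| = 1 / sqrt(1 + 11.207872) = 0.2862068
|H|_dB = 20*log10(0.2862068) = -10.87 dB

fc = 0.134416 Hz; |H(0.45 Hz)| = -10.87 dB


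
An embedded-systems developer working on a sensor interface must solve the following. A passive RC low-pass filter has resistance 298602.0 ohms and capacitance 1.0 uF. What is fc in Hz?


Cutoff frequency of a first-order RC filter:
fc = 1 / (2 * pi * R * C)
C = 1.0 uF = 1e-06 F
fc = 1 / (2 * pi * 298602.0 * 1e-06)
   = 1 / 1.8761716990944
   = 0.533 Hz

0.533 Hz


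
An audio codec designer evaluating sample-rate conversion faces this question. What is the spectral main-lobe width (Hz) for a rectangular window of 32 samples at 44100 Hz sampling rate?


Main lobe width for a rectangular window:
Width = 2 * fs / N
      = 2 * 44100 / 32
      = 88200 / 32
      = 2756.25 Hz

2756.25 Hz
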